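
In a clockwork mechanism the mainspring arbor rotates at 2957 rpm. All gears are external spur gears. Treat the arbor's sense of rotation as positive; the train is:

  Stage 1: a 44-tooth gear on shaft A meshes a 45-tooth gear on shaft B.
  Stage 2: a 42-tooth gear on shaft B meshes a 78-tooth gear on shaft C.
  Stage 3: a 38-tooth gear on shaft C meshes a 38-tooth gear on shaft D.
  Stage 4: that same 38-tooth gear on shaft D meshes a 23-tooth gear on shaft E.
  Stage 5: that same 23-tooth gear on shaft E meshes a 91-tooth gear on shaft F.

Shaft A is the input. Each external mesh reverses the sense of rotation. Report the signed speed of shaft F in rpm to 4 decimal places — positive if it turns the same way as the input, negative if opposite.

Stage 1 [44T→45T]: ω = 2957.0000×44/45 = 2891.2889 rpm, dir flips to −; running = −2891.2889
Stage 2 [42T→78T]: ω = 2891.2889×42/78 = 1556.8479 rpm, dir flips to +; running = +1556.8479
Stage 3 [38T→38T]: ω = 1556.8479×38/38 = 1556.8479 rpm, dir flips to −; running = −1556.8479
Stage 4 [38T→23T]: ω = 1556.8479×38/23 = 2572.1834 rpm, dir flips to +; running = +2572.1834
Stage 5 [23T→91T]: ω = 2572.1834×23/91 = 650.1123 rpm, dir flips to −; running = −650.1123

-650.1123 rpm (opposite to input, |ω| = 650.1123 rpm)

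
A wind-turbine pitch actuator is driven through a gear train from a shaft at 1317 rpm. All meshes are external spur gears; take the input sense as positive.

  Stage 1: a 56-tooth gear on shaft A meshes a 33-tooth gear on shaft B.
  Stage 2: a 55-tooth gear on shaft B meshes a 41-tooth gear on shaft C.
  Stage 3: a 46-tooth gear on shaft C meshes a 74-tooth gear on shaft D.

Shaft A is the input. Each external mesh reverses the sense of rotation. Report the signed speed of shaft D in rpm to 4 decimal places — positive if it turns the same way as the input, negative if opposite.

Stage 1 [56T→33T]: ω = 1317.0000×56/33 = 2234.9091 rpm, dir flips to −; running = −2234.9091
Stage 2 [55T→41T]: ω = 2234.9091×55/41 = 2998.0488 rpm, dir flips to +; running = +2998.0488
Stage 3 [46T→74T]: ω = 2998.0488×46/74 = 1863.6519 rpm, dir flips to −; running = −1863.6519

-1863.6519 rpm (opposite to input, |ω| = 1863.6519 rpm)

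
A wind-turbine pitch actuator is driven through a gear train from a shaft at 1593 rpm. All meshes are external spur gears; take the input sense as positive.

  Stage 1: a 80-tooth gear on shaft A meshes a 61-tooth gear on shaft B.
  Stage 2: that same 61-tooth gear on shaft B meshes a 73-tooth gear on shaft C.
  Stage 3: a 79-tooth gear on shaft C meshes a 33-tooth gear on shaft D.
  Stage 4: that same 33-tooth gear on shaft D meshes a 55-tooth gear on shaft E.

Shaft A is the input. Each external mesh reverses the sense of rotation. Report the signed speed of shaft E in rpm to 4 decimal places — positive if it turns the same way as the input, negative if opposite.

Stage 1 [80T→61T]: ω = 1593.0000×80/61 = 2089.1803 rpm, dir flips to −; running = −2089.1803
Stage 2 [61T→73T]: ω = 2089.1803×61/73 = 1745.7534 rpm, dir flips to +; running = +1745.7534
Stage 3 [79T→33T]: ω = 1745.7534×79/33 = 4179.2279 rpm, dir flips to −; running = −4179.2279
Stage 4 [33T→55T]: ω = 4179.2279×33/55 = 2507.5367 rpm, dir flips to +; running = +2507.5367

+2507.5367 rpm (same as input, |ω| = 2507.5367 rpm)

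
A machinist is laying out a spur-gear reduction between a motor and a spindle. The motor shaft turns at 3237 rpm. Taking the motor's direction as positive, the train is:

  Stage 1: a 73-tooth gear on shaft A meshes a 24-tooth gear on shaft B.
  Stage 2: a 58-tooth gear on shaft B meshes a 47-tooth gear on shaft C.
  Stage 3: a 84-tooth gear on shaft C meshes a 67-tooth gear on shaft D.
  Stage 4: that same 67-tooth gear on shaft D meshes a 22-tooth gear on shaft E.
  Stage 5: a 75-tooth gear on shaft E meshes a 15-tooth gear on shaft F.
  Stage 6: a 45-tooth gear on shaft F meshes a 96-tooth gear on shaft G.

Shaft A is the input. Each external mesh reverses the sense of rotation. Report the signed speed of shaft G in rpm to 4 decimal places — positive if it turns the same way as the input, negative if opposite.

Stage 1 [73T→24T]: ω = 3237.0000×73/24 = 9845.8750 rpm, dir flips to −; running = −9845.8750
Stage 2 [58T→47T]: ω = 9845.8750×58/47 = 12150.2287 rpm, dir flips to +; running = +12150.2287
Stage 3 [84T→67T]: ω = 12150.2287×84/67 = 15233.1226 rpm, dir flips to −; running = −15233.1226
Stage 4 [67T→22T]: ω = 15233.1226×67/22 = 46391.7824 rpm, dir flips to +; running = +46391.7824
Stage 5 [75T→15T]: ω = 46391.7824×75/15 = 231958.9120 rpm, dir flips to −; running = −231958.9120
Stage 6 [45T→96T]: ω = 231958.9120×45/96 = 108730.7400 rpm, dir flips to +; running = +108730.7400

+108730.7400 rpm (same as input, |ω| = 108730.7400 rpm)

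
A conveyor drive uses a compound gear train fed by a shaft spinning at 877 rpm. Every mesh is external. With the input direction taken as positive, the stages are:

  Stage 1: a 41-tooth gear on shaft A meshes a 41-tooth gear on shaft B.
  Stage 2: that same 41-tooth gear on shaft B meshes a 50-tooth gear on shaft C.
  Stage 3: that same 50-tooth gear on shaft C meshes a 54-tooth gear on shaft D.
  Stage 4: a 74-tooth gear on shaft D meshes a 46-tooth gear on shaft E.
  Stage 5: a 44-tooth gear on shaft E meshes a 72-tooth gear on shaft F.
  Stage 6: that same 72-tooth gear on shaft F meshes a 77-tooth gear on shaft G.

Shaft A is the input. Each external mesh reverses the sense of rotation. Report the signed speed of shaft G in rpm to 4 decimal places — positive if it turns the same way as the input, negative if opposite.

Stage 1 [41T→41T]: ω = 877.0000×41/41 = 877.0000 rpm, dir flips to −; running = −877.0000
Stage 2 [41T→50T]: ω = 877.0000×41/50 = 719.1400 rpm, dir flips to +; running = +719.1400
Stage 3 [50T→54T]: ω = 719.1400×50/54 = 665.8704 rpm, dir flips to −; running = −665.8704
Stage 4 [74T→46T]: ω = 665.8704×74/46 = 1071.1828 rpm, dir flips to +; running = +1071.1828
Stage 5 [44T→72T]: ω = 1071.1828×44/72 = 654.6117 rpm, dir flips to −; running = −654.6117
Stage 6 [72T→77T]: ω = 654.6117×72/77 = 612.1044 rpm, dir flips to +; running = +612.1044

+612.1044 rpm (same as input, |ω| = 612.1044 rpm)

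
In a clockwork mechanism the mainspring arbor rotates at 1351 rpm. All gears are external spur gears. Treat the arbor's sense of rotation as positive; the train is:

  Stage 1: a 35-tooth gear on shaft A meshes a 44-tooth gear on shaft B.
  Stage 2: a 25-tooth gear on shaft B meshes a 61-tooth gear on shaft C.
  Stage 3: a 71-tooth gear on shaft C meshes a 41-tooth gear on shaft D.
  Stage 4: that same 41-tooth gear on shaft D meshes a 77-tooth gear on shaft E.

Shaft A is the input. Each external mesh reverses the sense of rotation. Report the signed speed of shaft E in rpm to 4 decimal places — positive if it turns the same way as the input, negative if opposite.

+406.1145 rpm (same as input, |ω| = 406.1145 rpm)

Stage 1 [35T→44T]: ω = 1351.0000×35/44 = 1074.6591 rpm, dir flips to −; running = −1074.6591
Stage 2 [25T→61T]: ω = 1074.6591×25/61 = 440.4341 rpm, dir flips to +; running = +440.4341
Stage 3 [71T→41T]: ω = 440.4341×71/41 = 762.7029 rpm, dir flips to −; running = −762.7029
Stage 4 [41T→77T]: ω = 762.7029×41/77 = 406.1145 rpm, dir flips to +; running = +406.1145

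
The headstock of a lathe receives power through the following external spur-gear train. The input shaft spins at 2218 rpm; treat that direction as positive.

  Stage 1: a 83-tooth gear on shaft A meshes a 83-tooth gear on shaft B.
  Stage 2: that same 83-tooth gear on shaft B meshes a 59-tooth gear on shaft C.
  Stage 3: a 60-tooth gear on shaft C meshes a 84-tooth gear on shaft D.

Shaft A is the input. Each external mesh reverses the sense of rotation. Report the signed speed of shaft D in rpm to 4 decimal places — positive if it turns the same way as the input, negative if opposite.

Stage 1 [83T→83T]: ω = 2218.0000×83/83 = 2218.0000 rpm, dir flips to −; running = −2218.0000
Stage 2 [83T→59T]: ω = 2218.0000×83/59 = 3120.2373 rpm, dir flips to +; running = +3120.2373
Stage 3 [60T→84T]: ω = 3120.2373×60/84 = 2228.7409 rpm, dir flips to −; running = −2228.7409

-2228.7409 rpm (opposite to input, |ω| = 2228.7409 rpm)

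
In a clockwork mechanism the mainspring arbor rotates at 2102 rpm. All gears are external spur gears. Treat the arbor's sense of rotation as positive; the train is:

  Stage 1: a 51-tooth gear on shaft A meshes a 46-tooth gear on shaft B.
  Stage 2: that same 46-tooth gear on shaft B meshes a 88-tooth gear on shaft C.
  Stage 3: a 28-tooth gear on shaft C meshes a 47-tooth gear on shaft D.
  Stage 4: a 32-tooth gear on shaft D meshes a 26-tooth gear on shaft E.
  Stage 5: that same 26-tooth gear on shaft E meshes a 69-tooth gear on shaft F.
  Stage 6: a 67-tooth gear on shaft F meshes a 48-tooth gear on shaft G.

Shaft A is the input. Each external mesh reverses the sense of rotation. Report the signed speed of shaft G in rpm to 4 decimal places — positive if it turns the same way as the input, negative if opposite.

Stage 1 [51T→46T]: ω = 2102.0000×51/46 = 2330.4783 rpm, dir flips to −; running = −2330.4783
Stage 2 [46T→88T]: ω = 2330.4783×46/88 = 1218.2045 rpm, dir flips to +; running = +1218.2045
Stage 3 [28T→47T]: ω = 1218.2045×28/47 = 725.7389 rpm, dir flips to −; running = −725.7389
Stage 4 [32T→26T]: ω = 725.7389×32/26 = 893.2171 rpm, dir flips to +; running = +893.2171
Stage 5 [26T→69T]: ω = 893.2171×26/69 = 336.5746 rpm, dir flips to −; running = −336.5746
Stage 6 [67T→48T]: ω = 336.5746×67/48 = 469.8020 rpm, dir flips to +; running = +469.8020

+469.8020 rpm (same as input, |ω| = 469.8020 rpm)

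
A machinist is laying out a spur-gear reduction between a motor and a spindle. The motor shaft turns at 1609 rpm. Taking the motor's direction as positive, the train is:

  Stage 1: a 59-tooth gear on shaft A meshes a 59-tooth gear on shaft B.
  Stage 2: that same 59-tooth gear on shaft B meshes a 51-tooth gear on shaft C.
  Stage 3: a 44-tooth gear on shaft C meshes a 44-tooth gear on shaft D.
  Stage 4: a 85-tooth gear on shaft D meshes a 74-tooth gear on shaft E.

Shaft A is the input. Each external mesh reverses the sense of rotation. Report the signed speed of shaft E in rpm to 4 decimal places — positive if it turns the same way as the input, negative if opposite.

+2138.0856 rpm (same as input, |ω| = 2138.0856 rpm)

Stage 1 [59T→59T]: ω = 1609.0000×59/59 = 1609.0000 rpm, dir flips to −; running = −1609.0000
Stage 2 [59T→51T]: ω = 1609.0000×59/51 = 1861.3922 rpm, dir flips to +; running = +1861.3922
Stage 3 [44T→44T]: ω = 1861.3922×44/44 = 1861.3922 rpm, dir flips to −; running = −1861.3922
Stage 4 [85T→74T]: ω = 1861.3922×85/74 = 2138.0856 rpm, dir flips to +; running = +2138.0856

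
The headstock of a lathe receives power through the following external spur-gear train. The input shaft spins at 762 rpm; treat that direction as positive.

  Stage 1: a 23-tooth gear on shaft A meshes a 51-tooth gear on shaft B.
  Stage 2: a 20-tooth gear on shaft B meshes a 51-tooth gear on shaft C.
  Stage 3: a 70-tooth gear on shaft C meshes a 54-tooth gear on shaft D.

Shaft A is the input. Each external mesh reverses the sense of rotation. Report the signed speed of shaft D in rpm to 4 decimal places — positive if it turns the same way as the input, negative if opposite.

Stage 1 [23T→51T]: ω = 762.0000×23/51 = 343.6471 rpm, dir flips to −; running = −343.6471
Stage 2 [20T→51T]: ω = 343.6471×20/51 = 134.7636 rpm, dir flips to +; running = +134.7636
Stage 3 [70T→54T]: ω = 134.7636×70/54 = 174.6935 rpm, dir flips to −; running = −174.6935

-174.6935 rpm (opposite to input, |ω| = 174.6935 rpm)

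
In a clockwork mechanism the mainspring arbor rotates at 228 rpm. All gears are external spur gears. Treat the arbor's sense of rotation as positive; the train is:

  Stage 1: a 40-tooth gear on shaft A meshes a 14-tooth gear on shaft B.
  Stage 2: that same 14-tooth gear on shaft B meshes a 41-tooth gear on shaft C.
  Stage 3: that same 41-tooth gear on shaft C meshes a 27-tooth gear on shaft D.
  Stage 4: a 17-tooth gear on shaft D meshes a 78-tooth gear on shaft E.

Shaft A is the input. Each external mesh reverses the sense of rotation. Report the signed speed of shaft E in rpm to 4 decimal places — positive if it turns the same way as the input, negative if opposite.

+73.6182 rpm (same as input, |ω| = 73.6182 rpm)

Stage 1 [40T→14T]: ω = 228.0000×40/14 = 651.4286 rpm, dir flips to −; running = −651.4286
Stage 2 [14T→41T]: ω = 651.4286×14/41 = 222.4390 rpm, dir flips to +; running = +222.4390
Stage 3 [41T→27T]: ω = 222.4390×41/27 = 337.7778 rpm, dir flips to −; running = −337.7778
Stage 4 [17T→78T]: ω = 337.7778×17/78 = 73.6182 rpm, dir flips to +; running = +73.6182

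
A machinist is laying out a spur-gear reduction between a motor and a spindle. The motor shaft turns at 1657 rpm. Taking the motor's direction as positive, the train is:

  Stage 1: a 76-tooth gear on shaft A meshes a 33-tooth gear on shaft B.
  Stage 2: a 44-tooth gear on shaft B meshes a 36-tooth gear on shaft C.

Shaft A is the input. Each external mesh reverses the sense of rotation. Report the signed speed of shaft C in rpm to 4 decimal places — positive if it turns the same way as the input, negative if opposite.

+4664.1481 rpm (same as input, |ω| = 4664.1481 rpm)

Stage 1 [76T→33T]: ω = 1657.0000×76/33 = 3816.1212 rpm, dir flips to −; running = −3816.1212
Stage 2 [44T→36T]: ω = 3816.1212×44/36 = 4664.1481 rpm, dir flips to +; running = +4664.1481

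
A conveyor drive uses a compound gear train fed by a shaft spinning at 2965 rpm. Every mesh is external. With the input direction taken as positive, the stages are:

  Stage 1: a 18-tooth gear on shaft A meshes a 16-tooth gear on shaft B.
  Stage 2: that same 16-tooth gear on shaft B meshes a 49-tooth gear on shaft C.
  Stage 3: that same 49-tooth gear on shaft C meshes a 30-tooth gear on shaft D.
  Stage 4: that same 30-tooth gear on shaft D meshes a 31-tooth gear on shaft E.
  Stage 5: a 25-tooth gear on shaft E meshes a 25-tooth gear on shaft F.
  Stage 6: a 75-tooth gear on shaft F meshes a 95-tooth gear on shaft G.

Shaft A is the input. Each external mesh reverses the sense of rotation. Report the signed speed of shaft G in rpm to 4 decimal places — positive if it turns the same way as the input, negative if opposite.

+1359.1681 rpm (same as input, |ω| = 1359.1681 rpm)

Stage 1 [18T→16T]: ω = 2965.0000×18/16 = 3335.6250 rpm, dir flips to −; running = −3335.6250
Stage 2 [16T→49T]: ω = 3335.6250×16/49 = 1089.1837 rpm, dir flips to +; running = +1089.1837
Stage 3 [49T→30T]: ω = 1089.1837×49/30 = 1779.0000 rpm, dir flips to −; running = −1779.0000
Stage 4 [30T→31T]: ω = 1779.0000×30/31 = 1721.6129 rpm, dir flips to +; running = +1721.6129
Stage 5 [25T→25T]: ω = 1721.6129×25/25 = 1721.6129 rpm, dir flips to −; running = −1721.6129
Stage 6 [75T→95T]: ω = 1721.6129×75/95 = 1359.1681 rpm, dir flips to +; running = +1359.1681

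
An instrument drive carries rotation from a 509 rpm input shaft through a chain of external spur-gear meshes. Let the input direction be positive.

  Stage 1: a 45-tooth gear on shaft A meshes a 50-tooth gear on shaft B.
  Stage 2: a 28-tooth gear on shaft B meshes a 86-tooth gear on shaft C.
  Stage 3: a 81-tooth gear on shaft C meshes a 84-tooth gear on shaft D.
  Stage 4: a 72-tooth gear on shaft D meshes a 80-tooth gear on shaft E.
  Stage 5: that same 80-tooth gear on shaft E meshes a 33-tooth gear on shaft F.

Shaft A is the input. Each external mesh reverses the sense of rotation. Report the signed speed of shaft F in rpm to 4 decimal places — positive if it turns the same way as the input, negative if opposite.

-313.7937 rpm (opposite to input, |ω| = 313.7937 rpm)

Stage 1 [45T→50T]: ω = 509.0000×45/50 = 458.1000 rpm, dir flips to −; running = −458.1000
Stage 2 [28T→86T]: ω = 458.1000×28/86 = 149.1488 rpm, dir flips to +; running = +149.1488
Stage 3 [81T→84T]: ω = 149.1488×81/84 = 143.8221 rpm, dir flips to −; running = −143.8221
Stage 4 [72T→80T]: ω = 143.8221×72/80 = 129.4399 rpm, dir flips to +; running = +129.4399
Stage 5 [80T→33T]: ω = 129.4399×80/33 = 313.7937 rpm, dir flips to −; running = −313.7937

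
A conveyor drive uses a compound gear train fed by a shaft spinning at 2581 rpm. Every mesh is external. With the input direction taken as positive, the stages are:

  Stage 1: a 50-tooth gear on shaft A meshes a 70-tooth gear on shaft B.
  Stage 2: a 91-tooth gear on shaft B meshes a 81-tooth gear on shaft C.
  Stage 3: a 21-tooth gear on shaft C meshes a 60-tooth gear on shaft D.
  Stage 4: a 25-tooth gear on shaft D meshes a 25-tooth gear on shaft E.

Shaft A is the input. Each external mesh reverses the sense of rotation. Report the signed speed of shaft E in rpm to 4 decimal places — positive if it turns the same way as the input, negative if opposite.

+724.9105 rpm (same as input, |ω| = 724.9105 rpm)

Stage 1 [50T→70T]: ω = 2581.0000×50/70 = 1843.5714 rpm, dir flips to −; running = −1843.5714
Stage 2 [91T→81T]: ω = 1843.5714×91/81 = 2071.1728 rpm, dir flips to +; running = +2071.1728
Stage 3 [21T→60T]: ω = 2071.1728×21/60 = 724.9105 rpm, dir flips to −; running = −724.9105
Stage 4 [25T→25T]: ω = 724.9105×25/25 = 724.9105 rpm, dir flips to +; running = +724.9105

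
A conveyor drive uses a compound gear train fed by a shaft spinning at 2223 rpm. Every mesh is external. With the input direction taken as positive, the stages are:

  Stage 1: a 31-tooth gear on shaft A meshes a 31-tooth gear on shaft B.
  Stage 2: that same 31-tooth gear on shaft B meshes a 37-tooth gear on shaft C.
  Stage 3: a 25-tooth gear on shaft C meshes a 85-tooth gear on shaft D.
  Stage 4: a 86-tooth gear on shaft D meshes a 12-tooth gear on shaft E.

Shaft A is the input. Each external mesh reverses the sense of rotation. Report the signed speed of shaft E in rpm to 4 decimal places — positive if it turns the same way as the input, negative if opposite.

+3925.8863 rpm (same as input, |ω| = 3925.8863 rpm)

Stage 1 [31T→31T]: ω = 2223.0000×31/31 = 2223.0000 rpm, dir flips to −; running = −2223.0000
Stage 2 [31T→37T]: ω = 2223.0000×31/37 = 1862.5135 rpm, dir flips to +; running = +1862.5135
Stage 3 [25T→85T]: ω = 1862.5135×25/85 = 547.7981 rpm, dir flips to −; running = −547.7981
Stage 4 [86T→12T]: ω = 547.7981×86/12 = 3925.8863 rpm, dir flips to +; running = +3925.8863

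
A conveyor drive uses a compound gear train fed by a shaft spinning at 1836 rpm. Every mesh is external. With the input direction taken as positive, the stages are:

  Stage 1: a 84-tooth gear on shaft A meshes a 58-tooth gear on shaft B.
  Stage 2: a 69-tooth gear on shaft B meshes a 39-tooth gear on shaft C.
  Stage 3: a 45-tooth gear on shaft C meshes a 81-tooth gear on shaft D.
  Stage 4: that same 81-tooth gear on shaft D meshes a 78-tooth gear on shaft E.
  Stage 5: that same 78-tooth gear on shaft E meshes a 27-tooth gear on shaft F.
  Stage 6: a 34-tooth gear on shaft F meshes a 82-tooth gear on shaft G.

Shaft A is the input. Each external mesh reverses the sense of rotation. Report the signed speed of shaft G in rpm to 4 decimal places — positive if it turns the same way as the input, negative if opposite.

Stage 1 [84T→58T]: ω = 1836.0000×84/58 = 2659.0345 rpm, dir flips to −; running = −2659.0345
Stage 2 [69T→39T]: ω = 2659.0345×69/39 = 4704.4456 rpm, dir flips to +; running = +4704.4456
Stage 3 [45T→81T]: ω = 4704.4456×45/81 = 2613.5809 rpm, dir flips to −; running = −2613.5809
Stage 4 [81T→78T]: ω = 2613.5809×81/78 = 2714.1032 rpm, dir flips to +; running = +2714.1032
Stage 5 [78T→27T]: ω = 2714.1032×78/27 = 7840.7427 rpm, dir flips to −; running = −7840.7427
Stage 6 [34T→82T]: ω = 7840.7427×34/82 = 3251.0397 rpm, dir flips to +; running = +3251.0397

+3251.0397 rpm (same as input, |ω| = 3251.0397 rpm)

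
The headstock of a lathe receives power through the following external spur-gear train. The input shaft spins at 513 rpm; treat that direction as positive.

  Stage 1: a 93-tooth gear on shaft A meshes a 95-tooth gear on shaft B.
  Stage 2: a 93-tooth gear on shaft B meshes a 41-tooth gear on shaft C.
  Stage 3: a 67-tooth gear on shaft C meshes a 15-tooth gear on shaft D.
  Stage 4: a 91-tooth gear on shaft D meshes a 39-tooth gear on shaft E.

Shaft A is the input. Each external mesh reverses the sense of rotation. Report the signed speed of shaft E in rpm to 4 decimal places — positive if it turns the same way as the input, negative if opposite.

Stage 1 [93T→95T]: ω = 513.0000×93/95 = 502.2000 rpm, dir flips to −; running = −502.2000
Stage 2 [93T→41T]: ω = 502.2000×93/41 = 1139.1366 rpm, dir flips to +; running = +1139.1366
Stage 3 [67T→15T]: ω = 1139.1366×67/15 = 5088.1434 rpm, dir flips to −; running = −5088.1434
Stage 4 [91T→39T]: ω = 5088.1434×91/39 = 11872.3346 rpm, dir flips to +; running = +11872.3346

+11872.3346 rpm (same as input, |ω| = 11872.3346 rpm)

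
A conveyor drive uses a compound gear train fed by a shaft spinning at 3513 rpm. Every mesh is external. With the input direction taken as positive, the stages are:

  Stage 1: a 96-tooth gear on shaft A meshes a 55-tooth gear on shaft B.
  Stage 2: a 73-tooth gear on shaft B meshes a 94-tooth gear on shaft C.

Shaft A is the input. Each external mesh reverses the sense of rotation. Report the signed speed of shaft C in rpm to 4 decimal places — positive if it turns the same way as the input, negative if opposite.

Stage 1 [96T→55T]: ω = 3513.0000×96/55 = 6131.7818 rpm, dir flips to −; running = −6131.7818
Stage 2 [73T→94T]: ω = 6131.7818×73/94 = 4761.9157 rpm, dir flips to +; running = +4761.9157

+4761.9157 rpm (same as input, |ω| = 4761.9157 rpm)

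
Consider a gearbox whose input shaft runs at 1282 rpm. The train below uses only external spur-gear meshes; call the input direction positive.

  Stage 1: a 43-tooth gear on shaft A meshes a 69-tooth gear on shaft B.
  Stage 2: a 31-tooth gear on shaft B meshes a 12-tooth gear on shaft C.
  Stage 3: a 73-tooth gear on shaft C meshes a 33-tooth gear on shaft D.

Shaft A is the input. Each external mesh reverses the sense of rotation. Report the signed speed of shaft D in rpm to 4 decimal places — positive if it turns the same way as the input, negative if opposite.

Stage 1 [43T→69T]: ω = 1282.0000×43/69 = 798.9275 rpm, dir flips to −; running = −798.9275
Stage 2 [31T→12T]: ω = 798.9275×31/12 = 2063.8961 rpm, dir flips to +; running = +2063.8961
Stage 3 [73T→33T]: ω = 2063.8961×73/33 = 4565.5884 rpm, dir flips to −; running = −4565.5884

-4565.5884 rpm (opposite to input, |ω| = 4565.5884 rpm)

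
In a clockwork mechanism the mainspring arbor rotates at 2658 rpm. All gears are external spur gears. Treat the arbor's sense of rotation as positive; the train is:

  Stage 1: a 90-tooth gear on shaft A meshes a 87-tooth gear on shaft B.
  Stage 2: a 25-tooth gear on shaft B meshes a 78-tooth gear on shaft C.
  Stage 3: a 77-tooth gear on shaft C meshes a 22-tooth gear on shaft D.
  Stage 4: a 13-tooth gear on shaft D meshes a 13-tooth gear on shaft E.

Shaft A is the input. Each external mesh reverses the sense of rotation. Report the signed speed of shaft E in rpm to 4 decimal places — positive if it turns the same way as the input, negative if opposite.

+3084.5491 rpm (same as input, |ω| = 3084.5491 rpm)

Stage 1 [90T→87T]: ω = 2658.0000×90/87 = 2749.6552 rpm, dir flips to −; running = −2749.6552
Stage 2 [25T→78T]: ω = 2749.6552×25/78 = 881.2997 rpm, dir flips to +; running = +881.2997
Stage 3 [77T→22T]: ω = 881.2997×77/22 = 3084.5491 rpm, dir flips to −; running = −3084.5491
Stage 4 [13T→13T]: ω = 3084.5491×13/13 = 3084.5491 rpm, dir flips to +; running = +3084.5491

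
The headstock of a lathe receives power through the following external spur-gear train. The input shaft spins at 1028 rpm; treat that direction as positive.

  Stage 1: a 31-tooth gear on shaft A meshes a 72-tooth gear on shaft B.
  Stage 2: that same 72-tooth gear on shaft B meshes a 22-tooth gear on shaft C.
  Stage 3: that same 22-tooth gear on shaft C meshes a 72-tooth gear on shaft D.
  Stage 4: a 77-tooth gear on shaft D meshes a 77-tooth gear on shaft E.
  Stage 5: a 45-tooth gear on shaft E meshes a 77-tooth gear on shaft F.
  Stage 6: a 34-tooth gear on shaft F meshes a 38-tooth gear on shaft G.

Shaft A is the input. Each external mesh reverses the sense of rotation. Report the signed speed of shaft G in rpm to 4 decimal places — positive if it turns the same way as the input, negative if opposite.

+231.4405 rpm (same as input, |ω| = 231.4405 rpm)

Stage 1 [31T→72T]: ω = 1028.0000×31/72 = 442.6111 rpm, dir flips to −; running = −442.6111
Stage 2 [72T→22T]: ω = 442.6111×72/22 = 1448.5455 rpm, dir flips to +; running = +1448.5455
Stage 3 [22T→72T]: ω = 1448.5455×22/72 = 442.6111 rpm, dir flips to −; running = −442.6111
Stage 4 [77T→77T]: ω = 442.6111×77/77 = 442.6111 rpm, dir flips to +; running = +442.6111
Stage 5 [45T→77T]: ω = 442.6111×45/77 = 258.6688 rpm, dir flips to −; running = −258.6688
Stage 6 [34T→38T]: ω = 258.6688×34/38 = 231.4405 rpm, dir flips to +; running = +231.4405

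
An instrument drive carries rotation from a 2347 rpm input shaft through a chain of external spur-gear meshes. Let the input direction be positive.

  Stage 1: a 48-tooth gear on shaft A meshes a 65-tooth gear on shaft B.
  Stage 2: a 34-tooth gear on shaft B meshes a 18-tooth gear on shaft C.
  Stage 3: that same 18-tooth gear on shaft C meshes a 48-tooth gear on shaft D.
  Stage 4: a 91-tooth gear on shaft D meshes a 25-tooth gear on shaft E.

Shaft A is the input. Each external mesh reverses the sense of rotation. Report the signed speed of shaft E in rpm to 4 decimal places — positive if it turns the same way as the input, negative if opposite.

+4468.6880 rpm (same as input, |ω| = 4468.6880 rpm)

Stage 1 [48T→65T]: ω = 2347.0000×48/65 = 1733.1692 rpm, dir flips to −; running = −1733.1692
Stage 2 [34T→18T]: ω = 1733.1692×34/18 = 3273.7641 rpm, dir flips to +; running = +3273.7641
Stage 3 [18T→48T]: ω = 3273.7641×18/48 = 1227.6615 rpm, dir flips to −; running = −1227.6615
Stage 4 [91T→25T]: ω = 1227.6615×91/25 = 4468.6880 rpm, dir flips to +; running = +4468.6880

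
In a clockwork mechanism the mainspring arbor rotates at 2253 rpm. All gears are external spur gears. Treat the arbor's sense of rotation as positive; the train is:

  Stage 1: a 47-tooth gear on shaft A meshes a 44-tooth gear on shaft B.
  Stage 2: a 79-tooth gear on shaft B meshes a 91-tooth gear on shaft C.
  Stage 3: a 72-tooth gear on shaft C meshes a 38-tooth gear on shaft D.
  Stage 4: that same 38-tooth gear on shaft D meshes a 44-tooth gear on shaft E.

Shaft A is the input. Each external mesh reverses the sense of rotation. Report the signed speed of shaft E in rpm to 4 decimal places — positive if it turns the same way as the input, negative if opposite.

Stage 1 [47T→44T]: ω = 2253.0000×47/44 = 2406.6136 rpm, dir flips to −; running = −2406.6136
Stage 2 [79T→91T]: ω = 2406.6136×79/91 = 2089.2580 rpm, dir flips to +; running = +2089.2580
Stage 3 [72T→38T]: ω = 2089.2580×72/38 = 3958.5941 rpm, dir flips to −; running = −3958.5941
Stage 4 [38T→44T]: ω = 3958.5941×38/44 = 3418.7858 rpm, dir flips to +; running = +3418.7858

+3418.7858 rpm (same as input, |ω| = 3418.7858 rpm)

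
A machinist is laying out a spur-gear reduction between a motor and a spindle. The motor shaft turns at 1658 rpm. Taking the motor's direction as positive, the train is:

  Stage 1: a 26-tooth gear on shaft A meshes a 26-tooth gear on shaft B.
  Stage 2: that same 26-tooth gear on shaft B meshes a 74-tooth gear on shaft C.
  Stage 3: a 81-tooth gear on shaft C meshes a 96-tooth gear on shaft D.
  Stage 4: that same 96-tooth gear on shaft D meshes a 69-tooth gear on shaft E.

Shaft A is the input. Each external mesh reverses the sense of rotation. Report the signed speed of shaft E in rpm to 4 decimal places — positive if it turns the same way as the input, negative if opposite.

Stage 1 [26T→26T]: ω = 1658.0000×26/26 = 1658.0000 rpm, dir flips to −; running = −1658.0000
Stage 2 [26T→74T]: ω = 1658.0000×26/74 = 582.5405 rpm, dir flips to +; running = +582.5405
Stage 3 [81T→96T]: ω = 582.5405×81/96 = 491.5186 rpm, dir flips to −; running = −491.5186
Stage 4 [96T→69T]: ω = 491.5186×96/69 = 683.8519 rpm, dir flips to +; running = +683.8519

+683.8519 rpm (same as input, |ω| = 683.8519 rpm)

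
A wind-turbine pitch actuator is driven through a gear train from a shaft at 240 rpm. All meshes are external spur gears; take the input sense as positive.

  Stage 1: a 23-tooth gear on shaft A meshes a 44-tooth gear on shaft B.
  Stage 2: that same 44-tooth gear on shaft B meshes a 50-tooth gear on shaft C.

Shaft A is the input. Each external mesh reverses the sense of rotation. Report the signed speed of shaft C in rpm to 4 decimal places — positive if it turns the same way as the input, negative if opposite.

+110.4000 rpm (same as input, |ω| = 110.4000 rpm)

Stage 1 [23T→44T]: ω = 240.0000×23/44 = 125.4545 rpm, dir flips to −; running = −125.4545
Stage 2 [44T→50T]: ω = 125.4545×44/50 = 110.4000 rpm, dir flips to +; running = +110.4000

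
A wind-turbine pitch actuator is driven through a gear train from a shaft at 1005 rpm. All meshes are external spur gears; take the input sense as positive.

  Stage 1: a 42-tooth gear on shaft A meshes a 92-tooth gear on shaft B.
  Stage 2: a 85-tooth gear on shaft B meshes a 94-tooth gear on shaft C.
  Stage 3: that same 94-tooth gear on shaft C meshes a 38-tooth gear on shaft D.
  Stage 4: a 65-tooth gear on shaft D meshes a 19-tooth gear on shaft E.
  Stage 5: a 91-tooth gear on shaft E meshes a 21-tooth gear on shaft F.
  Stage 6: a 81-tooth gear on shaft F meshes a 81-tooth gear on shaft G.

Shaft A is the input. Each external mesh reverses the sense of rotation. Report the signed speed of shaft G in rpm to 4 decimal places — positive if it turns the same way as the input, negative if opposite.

+15214.0454 rpm (same as input, |ω| = 15214.0454 rpm)

Stage 1 [42T→92T]: ω = 1005.0000×42/92 = 458.8043 rpm, dir flips to −; running = −458.8043
Stage 2 [85T→94T]: ω = 458.8043×85/94 = 414.8763 rpm, dir flips to +; running = +414.8763
Stage 3 [94T→38T]: ω = 414.8763×94/38 = 1026.2729 rpm, dir flips to −; running = −1026.2729
Stage 4 [65T→19T]: ω = 1026.2729×65/19 = 3510.9335 rpm, dir flips to +; running = +3510.9335
Stage 5 [91T→21T]: ω = 3510.9335×91/21 = 15214.0454 rpm, dir flips to −; running = −15214.0454
Stage 6 [81T→81T]: ω = 15214.0454×81/81 = 15214.0454 rpm, dir flips to +; running = +15214.0454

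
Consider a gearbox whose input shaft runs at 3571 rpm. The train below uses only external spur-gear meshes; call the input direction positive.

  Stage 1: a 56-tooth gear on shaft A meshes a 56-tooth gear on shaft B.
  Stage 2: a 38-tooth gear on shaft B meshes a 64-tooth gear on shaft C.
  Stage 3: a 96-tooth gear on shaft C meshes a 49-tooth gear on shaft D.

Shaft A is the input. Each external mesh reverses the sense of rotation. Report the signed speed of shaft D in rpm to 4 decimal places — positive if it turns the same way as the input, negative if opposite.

Stage 1 [56T→56T]: ω = 3571.0000×56/56 = 3571.0000 rpm, dir flips to −; running = −3571.0000
Stage 2 [38T→64T]: ω = 3571.0000×38/64 = 2120.2812 rpm, dir flips to +; running = +2120.2812
Stage 3 [96T→49T]: ω = 2120.2812×96/49 = 4154.0204 rpm, dir flips to −; running = −4154.0204

-4154.0204 rpm (opposite to input, |ω| = 4154.0204 rpm)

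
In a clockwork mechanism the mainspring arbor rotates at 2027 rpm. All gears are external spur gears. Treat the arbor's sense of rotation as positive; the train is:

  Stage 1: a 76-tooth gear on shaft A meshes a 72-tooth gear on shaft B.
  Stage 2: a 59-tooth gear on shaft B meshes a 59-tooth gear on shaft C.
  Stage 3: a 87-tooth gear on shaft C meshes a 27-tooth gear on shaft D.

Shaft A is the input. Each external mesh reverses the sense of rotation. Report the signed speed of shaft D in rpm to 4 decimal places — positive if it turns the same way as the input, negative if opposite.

-6894.3025 rpm (opposite to input, |ω| = 6894.3025 rpm)

Stage 1 [76T→72T]: ω = 2027.0000×76/72 = 2139.6111 rpm, dir flips to −; running = −2139.6111
Stage 2 [59T→59T]: ω = 2139.6111×59/59 = 2139.6111 rpm, dir flips to +; running = +2139.6111
Stage 3 [87T→27T]: ω = 2139.6111×87/27 = 6894.3025 rpm, dir flips to −; running = −6894.3025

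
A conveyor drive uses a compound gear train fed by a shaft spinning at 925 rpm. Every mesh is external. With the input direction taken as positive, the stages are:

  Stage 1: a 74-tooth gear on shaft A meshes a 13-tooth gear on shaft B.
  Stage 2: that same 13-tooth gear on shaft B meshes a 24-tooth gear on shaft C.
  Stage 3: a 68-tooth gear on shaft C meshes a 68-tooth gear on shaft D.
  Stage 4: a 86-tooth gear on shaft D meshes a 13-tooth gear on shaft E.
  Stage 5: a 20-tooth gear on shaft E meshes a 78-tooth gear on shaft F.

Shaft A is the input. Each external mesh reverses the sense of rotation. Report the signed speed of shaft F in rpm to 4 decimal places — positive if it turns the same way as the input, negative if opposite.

Stage 1 [74T→13T]: ω = 925.0000×74/13 = 5265.3846 rpm, dir flips to −; running = −5265.3846
Stage 2 [13T→24T]: ω = 5265.3846×13/24 = 2852.0833 rpm, dir flips to +; running = +2852.0833
Stage 3 [68T→68T]: ω = 2852.0833×68/68 = 2852.0833 rpm, dir flips to −; running = −2852.0833
Stage 4 [86T→13T]: ω = 2852.0833×86/13 = 18867.6282 rpm, dir flips to +; running = +18867.6282
Stage 5 [20T→78T]: ω = 18867.6282×20/78 = 4837.8534 rpm, dir flips to −; running = −4837.8534

-4837.8534 rpm (opposite to input, |ω| = 4837.8534 rpm)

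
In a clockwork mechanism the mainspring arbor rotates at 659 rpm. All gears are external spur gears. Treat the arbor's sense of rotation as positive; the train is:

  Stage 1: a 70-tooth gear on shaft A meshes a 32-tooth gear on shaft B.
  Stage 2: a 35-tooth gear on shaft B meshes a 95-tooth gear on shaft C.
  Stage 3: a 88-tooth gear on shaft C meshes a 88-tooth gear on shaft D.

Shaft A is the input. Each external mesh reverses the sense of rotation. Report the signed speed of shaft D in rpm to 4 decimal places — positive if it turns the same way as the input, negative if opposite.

Stage 1 [70T→32T]: ω = 659.0000×70/32 = 1441.5625 rpm, dir flips to −; running = −1441.5625
Stage 2 [35T→95T]: ω = 1441.5625×35/95 = 531.1020 rpm, dir flips to +; running = +531.1020
Stage 3 [88T→88T]: ω = 531.1020×88/88 = 531.1020 rpm, dir flips to −; running = −531.1020

-531.1020 rpm (opposite to input, |ω| = 531.1020 rpm)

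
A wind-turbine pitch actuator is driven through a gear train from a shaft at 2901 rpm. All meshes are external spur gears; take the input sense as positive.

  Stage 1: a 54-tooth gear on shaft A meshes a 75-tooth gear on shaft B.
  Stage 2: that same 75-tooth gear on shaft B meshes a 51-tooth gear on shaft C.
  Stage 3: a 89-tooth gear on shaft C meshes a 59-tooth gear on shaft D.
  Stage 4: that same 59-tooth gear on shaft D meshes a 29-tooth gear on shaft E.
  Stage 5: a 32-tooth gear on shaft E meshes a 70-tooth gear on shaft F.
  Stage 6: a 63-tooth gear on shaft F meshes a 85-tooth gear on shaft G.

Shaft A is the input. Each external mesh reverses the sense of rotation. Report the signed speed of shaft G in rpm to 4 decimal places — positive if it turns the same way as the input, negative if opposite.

+3194.0145 rpm (same as input, |ω| = 3194.0145 rpm)

Stage 1 [54T→75T]: ω = 2901.0000×54/75 = 2088.7200 rpm, dir flips to −; running = −2088.7200
Stage 2 [75T→51T]: ω = 2088.7200×75/51 = 3071.6471 rpm, dir flips to +; running = +3071.6471
Stage 3 [89T→59T]: ω = 3071.6471×89/59 = 4633.5015 rpm, dir flips to −; running = −4633.5015
Stage 4 [59T→29T]: ω = 4633.5015×59/29 = 9426.7789 rpm, dir flips to +; running = +9426.7789
Stage 5 [32T→70T]: ω = 9426.7789×32/70 = 4309.3846 rpm, dir flips to −; running = −4309.3846
Stage 6 [63T→85T]: ω = 4309.3846×63/85 = 3194.0145 rpm, dir flips to +; running = +3194.0145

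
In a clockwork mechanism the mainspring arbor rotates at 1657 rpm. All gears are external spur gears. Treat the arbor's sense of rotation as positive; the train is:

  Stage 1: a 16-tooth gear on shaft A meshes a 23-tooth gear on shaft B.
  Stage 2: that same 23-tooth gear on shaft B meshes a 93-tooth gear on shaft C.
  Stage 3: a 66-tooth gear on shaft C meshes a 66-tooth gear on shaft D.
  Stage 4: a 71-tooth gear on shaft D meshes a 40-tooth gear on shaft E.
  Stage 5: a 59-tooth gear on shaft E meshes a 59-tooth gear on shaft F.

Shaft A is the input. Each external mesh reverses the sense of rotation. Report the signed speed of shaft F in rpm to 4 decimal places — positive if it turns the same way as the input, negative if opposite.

-506.0086 rpm (opposite to input, |ω| = 506.0086 rpm)

Stage 1 [16T→23T]: ω = 1657.0000×16/23 = 1152.6957 rpm, dir flips to −; running = −1152.6957
Stage 2 [23T→93T]: ω = 1152.6957×23/93 = 285.0753 rpm, dir flips to +; running = +285.0753
Stage 3 [66T→66T]: ω = 285.0753×66/66 = 285.0753 rpm, dir flips to −; running = −285.0753
Stage 4 [71T→40T]: ω = 285.0753×71/40 = 506.0086 rpm, dir flips to +; running = +506.0086
Stage 5 [59T→59T]: ω = 506.0086×59/59 = 506.0086 rpm, dir flips to −; running = −506.0086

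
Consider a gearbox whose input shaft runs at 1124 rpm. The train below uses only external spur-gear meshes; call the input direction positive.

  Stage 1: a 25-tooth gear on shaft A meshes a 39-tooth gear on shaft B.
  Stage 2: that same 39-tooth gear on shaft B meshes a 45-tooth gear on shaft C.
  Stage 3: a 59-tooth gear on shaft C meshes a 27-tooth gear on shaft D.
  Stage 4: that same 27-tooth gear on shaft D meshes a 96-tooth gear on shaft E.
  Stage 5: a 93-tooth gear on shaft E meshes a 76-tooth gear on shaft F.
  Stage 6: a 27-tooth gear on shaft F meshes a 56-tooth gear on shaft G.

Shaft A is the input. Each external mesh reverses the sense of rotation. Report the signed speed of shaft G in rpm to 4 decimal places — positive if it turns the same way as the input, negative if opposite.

+226.4226 rpm (same as input, |ω| = 226.4226 rpm)

Stage 1 [25T→39T]: ω = 1124.0000×25/39 = 720.5128 rpm, dir flips to −; running = −720.5128
Stage 2 [39T→45T]: ω = 720.5128×39/45 = 624.4444 rpm, dir flips to +; running = +624.4444
Stage 3 [59T→27T]: ω = 624.4444×59/27 = 1364.5267 rpm, dir flips to −; running = −1364.5267
Stage 4 [27T→96T]: ω = 1364.5267×27/96 = 383.7731 rpm, dir flips to +; running = +383.7731
Stage 5 [93T→76T]: ω = 383.7731×93/76 = 469.6171 rpm, dir flips to −; running = −469.6171
Stage 6 [27T→56T]: ω = 469.6171×27/56 = 226.4226 rpm, dir flips to +; running = +226.4226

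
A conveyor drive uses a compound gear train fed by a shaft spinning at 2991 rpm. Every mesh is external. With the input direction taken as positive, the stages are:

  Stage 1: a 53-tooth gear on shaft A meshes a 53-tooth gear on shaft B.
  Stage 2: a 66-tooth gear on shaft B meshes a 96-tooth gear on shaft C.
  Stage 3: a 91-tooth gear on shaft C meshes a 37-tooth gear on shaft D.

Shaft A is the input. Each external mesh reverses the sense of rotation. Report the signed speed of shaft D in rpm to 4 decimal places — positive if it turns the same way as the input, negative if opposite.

-5057.4172 rpm (opposite to input, |ω| = 5057.4172 rpm)

Stage 1 [53T→53T]: ω = 2991.0000×53/53 = 2991.0000 rpm, dir flips to −; running = −2991.0000
Stage 2 [66T→96T]: ω = 2991.0000×66/96 = 2056.3125 rpm, dir flips to +; running = +2056.3125
Stage 3 [91T→37T]: ω = 2056.3125×91/37 = 5057.4172 rpm, dir flips to −; running = −5057.4172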